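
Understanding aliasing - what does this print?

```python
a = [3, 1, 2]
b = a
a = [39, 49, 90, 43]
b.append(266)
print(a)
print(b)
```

Key concept: rebinding vs mutation: a is rebound to a new list, b still points at the original.
Step by step:
`a = [3, 1, 2]` → a = [3, 1, 2]
`b = a` → b = [3, 1, 2] (same object as a)
`a = [39, 49, 90, 43]` → a = [39, 49, 90, 43]
`b.append(266)` → b = [3, 1, 2, 266]
`print(a)` → prints [39, 49, 90, 43]
`print(b)` → prints [3, 1, 2, 266]

Answer:
[39, 49, 90, 43]
[3, 1, 2, 266]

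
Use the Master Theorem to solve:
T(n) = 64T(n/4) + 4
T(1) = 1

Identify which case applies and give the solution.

a=64, b=4, f(n)=4. log_4(64) = 3. Since c=0 < 3, Case 1 applies: T(n) = Θ(n^log_b(a)) = O(n^3).

Answer: O(n^3) - Case 1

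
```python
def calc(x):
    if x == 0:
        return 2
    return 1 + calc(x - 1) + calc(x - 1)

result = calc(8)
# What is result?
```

calc(x) = 1 + 2·calc(x-1), calc(0)=2. Closed form: (2+1)·2^8 - 1 = 767.

Answer: 767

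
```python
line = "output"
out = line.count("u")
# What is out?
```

Trace:
`line = "output"` → line = 'output'
`out = line.count("u")` → out = 2
So out = 2

Answer: 2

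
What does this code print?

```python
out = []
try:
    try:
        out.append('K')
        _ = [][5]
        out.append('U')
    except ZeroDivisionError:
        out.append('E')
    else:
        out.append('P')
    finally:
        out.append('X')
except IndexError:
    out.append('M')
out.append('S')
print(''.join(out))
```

Execution trace: 'K' (try body) → 'X' (finally) → 'M' (outer except IndexError) → 'S' (after the try/except). Output: KXMS

Answer: KXMS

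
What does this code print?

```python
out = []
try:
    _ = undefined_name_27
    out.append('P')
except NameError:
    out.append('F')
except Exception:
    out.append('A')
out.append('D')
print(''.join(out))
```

Execution trace: 'F' (except NameError) → 'D' (after the try/except). Output: FD

Answer: FD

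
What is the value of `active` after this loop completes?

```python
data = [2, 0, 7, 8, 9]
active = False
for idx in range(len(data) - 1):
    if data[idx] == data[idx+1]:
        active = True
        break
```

Check consecutive duplicates in [2, 0, 7, 8, 9]
`active` takes the values: False

Answer: False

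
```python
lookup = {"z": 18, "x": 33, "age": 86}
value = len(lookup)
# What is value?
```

Trace:
`lookup = {"z": 18, "x": 33, "age": 86}` → lookup = {'z': 18, 'x': 33, 'age': 86}
`value = len(lookup)` → value = 3
So value = 3

Answer: 3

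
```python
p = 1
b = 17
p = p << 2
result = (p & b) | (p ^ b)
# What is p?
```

Trace:
`p = 1` → p = 1
`b = 17` → b = 17
`p = p << 2` → p = 4
`result = (p & b) | (p ^ b)` → result = 21
So p = 4

Answer: 4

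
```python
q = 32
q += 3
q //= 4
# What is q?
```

Trace:
`q = 32` → q = 32
`q += 3` → q = 35
`q //= 4` → q = 8
So q = 8

Answer: 8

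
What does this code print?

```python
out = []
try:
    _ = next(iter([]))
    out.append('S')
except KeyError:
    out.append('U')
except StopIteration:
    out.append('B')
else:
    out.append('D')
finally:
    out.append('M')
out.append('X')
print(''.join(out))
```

Execution trace: 'B' (except StopIteration) → 'M' (finally) → 'X' (after the try/except). Output: BMX

Answer: BMX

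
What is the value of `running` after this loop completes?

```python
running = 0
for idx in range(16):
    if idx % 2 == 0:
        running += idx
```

Sum of even numbers 0 to 15
`running` takes the values: 0 → 2 → 6 → 12 → 20 → 30 → 42 → 56

Answer: 56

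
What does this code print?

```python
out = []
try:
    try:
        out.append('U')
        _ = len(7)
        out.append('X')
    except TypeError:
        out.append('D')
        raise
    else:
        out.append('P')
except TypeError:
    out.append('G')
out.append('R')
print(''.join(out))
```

Execution trace: 'U' (try body) → 'D' (except TypeError) → 'G' (outer except TypeError) → 'R' (after the try/except). Output: UDGR

Answer: UDGR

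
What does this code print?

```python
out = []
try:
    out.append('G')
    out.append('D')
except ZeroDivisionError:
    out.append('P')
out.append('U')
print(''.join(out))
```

Execution trace: 'G' (try body) → 'D' (try body, no exception) → 'U' (after the try/except). Output: GDU

Answer: GDU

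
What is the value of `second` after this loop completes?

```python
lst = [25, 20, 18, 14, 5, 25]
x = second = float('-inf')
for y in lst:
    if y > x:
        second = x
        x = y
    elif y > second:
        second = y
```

Second largest (with repeats) in [25, 20, 18, 14, 5, 25]
`second` takes the values: -inf → 20 → 25

Answer: 25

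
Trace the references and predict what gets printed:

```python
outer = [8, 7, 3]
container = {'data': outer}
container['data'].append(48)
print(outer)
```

Key concept: dict holds reference to list.
Step by step:
`outer = [8, 7, 3]` → outer = [8, 7, 3]
`container = {'data': outer}` → container = {'data': [8, 7, 3]}
`container['data'].append(48)` → outer = [8, 7, 3, 48]; container = {'data': [8, 7, 3, 48]}
`print(outer)` → prints [8, 7, 3, 48]

Answer: [8, 7, 3, 48]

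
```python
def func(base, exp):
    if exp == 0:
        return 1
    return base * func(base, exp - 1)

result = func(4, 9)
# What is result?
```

func(4, 9) = 4 * 4 * 4 * 4 * 4 * 4 * 4 * 4 * 4 = 262144

Answer: 262144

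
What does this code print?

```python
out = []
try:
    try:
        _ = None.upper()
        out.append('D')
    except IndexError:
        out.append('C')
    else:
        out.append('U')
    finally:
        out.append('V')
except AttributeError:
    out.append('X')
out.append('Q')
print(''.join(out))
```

Execution trace: 'V' (finally) → 'X' (outer except AttributeError) → 'Q' (after the try/except). Output: VXQ

Answer: VXQ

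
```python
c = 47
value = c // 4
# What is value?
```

Trace:
`c = 47` → c = 47
`value = c // 4` → value = 11
So value = 11

Answer: 11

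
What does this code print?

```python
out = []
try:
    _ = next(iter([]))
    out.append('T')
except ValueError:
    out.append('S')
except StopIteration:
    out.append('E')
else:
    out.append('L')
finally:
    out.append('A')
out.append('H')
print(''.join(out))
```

Execution trace: 'E' (except StopIteration) → 'A' (finally) → 'H' (after the try/except). Output: EAH

Answer: EAH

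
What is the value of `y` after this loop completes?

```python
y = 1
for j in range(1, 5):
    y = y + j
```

Start at 1, add 1 through 4
`y` takes the values: 1 → 2 → 4 → 7 → 11

Answer: 11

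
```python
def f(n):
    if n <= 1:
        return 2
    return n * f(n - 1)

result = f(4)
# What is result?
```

f(4) = 4 * 3 * 2 * 2 = 48

Answer: 48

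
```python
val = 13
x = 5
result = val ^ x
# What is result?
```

Trace:
`val = 13` → val = 13
`x = 5` → x = 5
`result = val ^ x` → result = 8
So result = 8

Answer: 8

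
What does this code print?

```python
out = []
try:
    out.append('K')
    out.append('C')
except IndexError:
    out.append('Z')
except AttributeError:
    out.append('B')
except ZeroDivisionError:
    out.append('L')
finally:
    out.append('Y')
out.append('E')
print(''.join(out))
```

Execution trace: 'K' (try body) → 'C' (try body, no exception) → 'Y' (finally) → 'E' (after the try/except). Output: KCYE

Answer: KCYE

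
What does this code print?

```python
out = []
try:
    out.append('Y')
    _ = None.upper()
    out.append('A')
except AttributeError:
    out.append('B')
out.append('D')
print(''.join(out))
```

Execution trace: 'Y' (try body) → 'B' (except AttributeError) → 'D' (after the try/except). Output: YBD

Answer: YBD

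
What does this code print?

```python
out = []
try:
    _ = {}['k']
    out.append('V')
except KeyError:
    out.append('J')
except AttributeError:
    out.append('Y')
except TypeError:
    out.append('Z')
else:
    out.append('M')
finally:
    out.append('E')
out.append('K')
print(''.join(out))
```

Execution trace: 'J' (except KeyError) → 'E' (finally) → 'K' (after the try/except). Output: JEK

Answer: JEK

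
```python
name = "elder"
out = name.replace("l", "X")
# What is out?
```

Trace:
`name = "elder"` → name = 'elder'
`out = name.replace("l", "X")` → out = 'eXder'
So out = 'eXder'

Answer: 'eXder'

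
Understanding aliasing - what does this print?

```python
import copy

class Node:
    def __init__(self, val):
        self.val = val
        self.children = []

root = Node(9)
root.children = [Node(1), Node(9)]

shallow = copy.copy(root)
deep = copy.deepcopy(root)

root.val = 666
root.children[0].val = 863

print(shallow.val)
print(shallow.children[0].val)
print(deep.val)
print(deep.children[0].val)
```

Key concept: deep copy with custom objects.
Step by step:
`root = Node(9)` → root = Node(val=9, children=[])
`root.children = [Node(1), Node(9)]` → root = Node(val=9, children=[Node(val=1, children=[]), Node(val=9, children=[])])
`shallow = copy.copy(root)` → shallow = Node(val=9, children=[Node(val=1, children=[]), Node(val=9, children=[])])
`deep = copy.deepcopy(root)` → deep = Node(val=9, children=[Node(val=1, children=[]), Node(val=9, children=[])])
`root.val = 666` → root = Node(val=666, children=[Node(val=1, children=[]), Node(val=9, children=[])])
`root.children[0].val = 863` → root = Node(val=666, children=[Node(val=863, children=[]), Node(val=9, children=[])]); shallow = Node(val=9, children=[Node(val=863, children=[]), Node(val=9, children=[])])
`print(shallow.val)` → prints 9
`print(shallow.children[0].val)` → prints 863
`print(deep.val)` → prints 9
`print(deep.children[0].val)` → prints 1

Answer:
9
863
9
1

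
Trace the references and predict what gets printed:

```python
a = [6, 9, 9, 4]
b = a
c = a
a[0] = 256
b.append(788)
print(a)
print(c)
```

Key concept: multiple aliases.
Step by step:
`a = [6, 9, 9, 4]` → a = [6, 9, 9, 4]
`b = a` → b = [6, 9, 9, 4] (same object as a)
`c = a` → c = [6, 9, 9, 4] (same object as a, b)
`a[0] = 256` → a = [256, 9, 9, 4] (same object as b, c); b = [256, 9, 9, 4] (same object as a, c); c = [256, 9, 9, 4] (same object as a, b)
`b.append(788)` → a = [256, 9, 9, 4, 788] (same object as b, c); b = [256, 9, 9, 4, 788] (same object as a, c); c = [256, 9, 9, 4, 788] (same object as a, b)
`print(a)` → prints [256, 9, 9, 4, 788]
`print(c)` → prints [256, 9, 9, 4, 788]

Answer:
[256, 9, 9, 4, 788]
[256, 9, 9, 4, 788]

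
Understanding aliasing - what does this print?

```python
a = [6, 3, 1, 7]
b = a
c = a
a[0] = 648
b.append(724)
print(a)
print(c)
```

Key concept: multiple aliases.
Step by step:
`a = [6, 3, 1, 7]` → a = [6, 3, 1, 7]
`b = a` → b = [6, 3, 1, 7] (same object as a)
`c = a` → c = [6, 3, 1, 7] (same object as a, b)
`a[0] = 648` → a = [648, 3, 1, 7] (same object as b, c); b = [648, 3, 1, 7] (same object as a, c); c = [648, 3, 1, 7] (same object as a, b)
`b.append(724)` → a = [648, 3, 1, 7, 724] (same object as b, c); b = [648, 3, 1, 7, 724] (same object as a, c); c = [648, 3, 1, 7, 724] (same object as a, b)
`print(a)` → prints [648, 3, 1, 7, 724]
`print(c)` → prints [648, 3, 1, 7, 724]

Answer:
[648, 3, 1, 7, 724]
[648, 3, 1, 7, 724]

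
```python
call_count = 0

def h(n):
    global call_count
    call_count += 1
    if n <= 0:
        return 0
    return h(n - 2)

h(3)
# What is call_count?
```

Linear recursion stepping by 2: 3 calls from n=3 down to ≤0.

Answer: 3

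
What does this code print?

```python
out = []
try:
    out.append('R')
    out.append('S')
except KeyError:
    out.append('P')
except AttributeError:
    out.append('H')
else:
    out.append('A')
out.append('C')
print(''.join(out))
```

Execution trace: 'R' (try body) → 'S' (try body, no exception) → 'A' (else) → 'C' (after the try/except). Output: RSAC

Answer: RSAC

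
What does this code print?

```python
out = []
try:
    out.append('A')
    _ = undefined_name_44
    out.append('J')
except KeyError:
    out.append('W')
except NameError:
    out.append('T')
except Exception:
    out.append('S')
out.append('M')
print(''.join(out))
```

Execution trace: 'A' (try body) → 'T' (except NameError) → 'M' (after the try/except). Output: ATM

Answer: ATM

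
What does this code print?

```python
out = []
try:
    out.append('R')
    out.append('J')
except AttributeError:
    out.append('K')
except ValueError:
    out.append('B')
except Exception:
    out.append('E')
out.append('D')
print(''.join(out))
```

Execution trace: 'R' (try body) → 'J' (try body, no exception) → 'D' (after the try/except). Output: RJD

Answer: RJD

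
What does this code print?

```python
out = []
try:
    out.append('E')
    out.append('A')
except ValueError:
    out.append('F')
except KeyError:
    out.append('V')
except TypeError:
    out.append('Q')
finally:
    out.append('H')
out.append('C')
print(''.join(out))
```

Execution trace: 'E' (try body) → 'A' (try body, no exception) → 'H' (finally) → 'C' (after the try/except). Output: EAHC

Answer: EAHC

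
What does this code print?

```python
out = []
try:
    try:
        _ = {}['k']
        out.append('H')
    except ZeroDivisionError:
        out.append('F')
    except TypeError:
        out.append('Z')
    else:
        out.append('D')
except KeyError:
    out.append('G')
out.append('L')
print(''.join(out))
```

Execution trace: 'G' (outer except KeyError) → 'L' (after the try/except). Output: GL

Answer: GL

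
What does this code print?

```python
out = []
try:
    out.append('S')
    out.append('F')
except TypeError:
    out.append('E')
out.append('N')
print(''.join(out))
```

Execution trace: 'S' (try body) → 'F' (try body, no exception) → 'N' (after the try/except). Output: SFN

Answer: SFN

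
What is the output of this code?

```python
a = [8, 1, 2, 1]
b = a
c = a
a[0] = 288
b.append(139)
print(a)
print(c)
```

Key concept: multiple aliases.
Step by step:
`a = [8, 1, 2, 1]` → a = [8, 1, 2, 1]
`b = a` → b = [8, 1, 2, 1] (same object as a)
`c = a` → c = [8, 1, 2, 1] (same object as a, b)
`a[0] = 288` → a = [288, 1, 2, 1] (same object as b, c); b = [288, 1, 2, 1] (same object as a, c); c = [288, 1, 2, 1] (same object as a, b)
`b.append(139)` → a = [288, 1, 2, 1, 139] (same object as b, c); b = [288, 1, 2, 1, 139] (same object as a, c); c = [288, 1, 2, 1, 139] (same object as a, b)
`print(a)` → prints [288, 1, 2, 1, 139]
`print(c)` → prints [288, 1, 2, 1, 139]

Answer:
[288, 1, 2, 1, 139]
[288, 1, 2, 1, 139]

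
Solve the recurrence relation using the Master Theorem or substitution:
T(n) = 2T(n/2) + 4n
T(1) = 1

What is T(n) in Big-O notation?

By Master Theorem: a=2, b=2, f(n)=4n. Since log_2(2) = 1 and f(n) = Θ(n^1), Case 2 applies. T(n) = O(n log n).

Answer: O(n log n)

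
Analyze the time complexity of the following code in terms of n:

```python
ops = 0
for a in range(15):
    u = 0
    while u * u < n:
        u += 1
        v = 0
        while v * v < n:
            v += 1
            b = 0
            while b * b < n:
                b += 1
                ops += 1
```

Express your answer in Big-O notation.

Each loop level contributes: 1 × √n × √n × √n. Multiplying the contributions gives O(n√n).

Answer: O(n√n)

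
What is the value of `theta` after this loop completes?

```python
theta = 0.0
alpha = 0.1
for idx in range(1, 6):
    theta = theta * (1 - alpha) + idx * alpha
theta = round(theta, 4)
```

Moving average with lr=0.1
`theta` takes the values: 0.0 → 0.1 → 0.29 → 0.561 → 0.9049 → 1.31441 → 1.3144

Answer: 1.3144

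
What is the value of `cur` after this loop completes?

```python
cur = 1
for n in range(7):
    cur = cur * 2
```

Multiply by 2, 7 times: 1 * 2^7 = 128
`cur` takes the values: 1 → 2 → 4 → 8 → 16 → 32 → 64 → 128

Answer: 128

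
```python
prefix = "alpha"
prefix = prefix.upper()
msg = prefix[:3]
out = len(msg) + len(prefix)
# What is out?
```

Trace:
`prefix = "alpha"` → prefix = 'alpha'
`prefix = prefix.upper()` → prefix = 'ALPHA'
`msg = prefix[:3]` → msg = 'ALP'
`out = len(msg) + len(prefix)` → out = 8
So out = 8

Answer: 8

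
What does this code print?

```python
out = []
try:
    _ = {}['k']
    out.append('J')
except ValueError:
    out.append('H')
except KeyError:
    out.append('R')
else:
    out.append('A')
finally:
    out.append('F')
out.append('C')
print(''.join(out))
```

Execution trace: 'R' (except KeyError) → 'F' (finally) → 'C' (after the try/except). Output: RFC

Answer: RFC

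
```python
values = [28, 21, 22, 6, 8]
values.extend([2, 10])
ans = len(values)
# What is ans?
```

Trace:
`values = [28, 21, 22, 6, 8]` → values = [28, 21, 22, 6, 8]
`values.extend([2, 10])` → values = [28, 21, 22, 6, 8, 2, 10]
`ans = len(values)` → ans = 7
So ans = 7

Answer: 7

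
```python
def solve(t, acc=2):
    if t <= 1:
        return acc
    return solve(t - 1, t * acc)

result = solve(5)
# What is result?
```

Accumulator trace (n, acc): (5, 2) -> (4, 10) -> (3, 40) -> (2, 120) -> (1, 240) -> return 240

Answer: 240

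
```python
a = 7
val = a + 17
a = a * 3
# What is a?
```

Trace:
`a = 7` → a = 7
`val = a + 17` → val = 24
`a = a * 3` → a = 21
So a = 21

Answer: 21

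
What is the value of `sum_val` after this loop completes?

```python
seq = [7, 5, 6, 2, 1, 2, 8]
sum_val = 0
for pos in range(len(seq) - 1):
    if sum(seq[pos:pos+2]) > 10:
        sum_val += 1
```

Count windows with sum > 10
`sum_val` takes the values: 0 → 1 → 2

Answer: 2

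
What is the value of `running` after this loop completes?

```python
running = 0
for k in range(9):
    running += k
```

Sum of 0 to 8 = 36
`running` takes the values: 0 → 1 → 3 → 6 → 10 → 15 → 21 → 28 → 36

Answer: 36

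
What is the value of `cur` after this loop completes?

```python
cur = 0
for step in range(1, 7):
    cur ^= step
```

XOR of 1 to 6
`cur` takes the values: 0 → 1 → 3 → 0 → 4 → 1 → 7

Answer: 7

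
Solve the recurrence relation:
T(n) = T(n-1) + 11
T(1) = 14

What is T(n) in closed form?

Unrolling: T(n) = T(1) + 11·(n-1) = 14 + 11(n-1) = 11n + 3.

Answer: T(n) = 11n + 3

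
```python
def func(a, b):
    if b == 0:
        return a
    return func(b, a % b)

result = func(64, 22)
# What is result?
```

func(64, 22) -> func(22, 20) -> func(20, 2) -> func(2, 0) -> 2

Answer: 2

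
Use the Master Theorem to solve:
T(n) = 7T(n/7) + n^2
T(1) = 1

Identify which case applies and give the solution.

a=7, b=7, f(n)=n^2. log_7(7) = 1. Since c=2 > 1 and the regularity condition holds (7(n/7)^2 = (7/7^2)n^2 with 7/7^2 < 1), Case 3 applies: T(n) = Θ(f(n)) = O(n^2).

Answer: O(n^2) - Case 3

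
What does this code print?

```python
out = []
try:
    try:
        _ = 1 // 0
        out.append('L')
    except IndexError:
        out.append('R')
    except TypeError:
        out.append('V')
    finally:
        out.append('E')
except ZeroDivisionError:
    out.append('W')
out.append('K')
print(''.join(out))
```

Execution trace: 'E' (finally) → 'W' (outer except ZeroDivisionError) → 'K' (after the try/except). Output: EWK

Answer: EWK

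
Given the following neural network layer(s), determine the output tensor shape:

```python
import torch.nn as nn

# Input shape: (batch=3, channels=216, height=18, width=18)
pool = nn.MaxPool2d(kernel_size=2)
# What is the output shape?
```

Input: (3, 216, 18, 18) -> Output: (3, 216, 9, 9)

Answer: (3, 216, 9, 9)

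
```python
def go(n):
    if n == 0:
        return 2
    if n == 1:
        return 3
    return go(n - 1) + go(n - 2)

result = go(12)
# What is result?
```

Build up from base cases: go(0)=2, go(1)=3, go(2)=5, go(3)=8, go(4)=13, go(5)=21, go(6)=34, ..., go(12)=610

Answer: 610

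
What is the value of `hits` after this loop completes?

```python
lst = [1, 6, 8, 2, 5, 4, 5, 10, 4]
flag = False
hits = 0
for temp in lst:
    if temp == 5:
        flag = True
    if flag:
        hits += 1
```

Count elements after first 5 in [1, 6, 8, 2, 5, 4, 5, 10, 4]
`hits` takes the values: 0 → 1 → 2 → 3 → 4 → 5

Answer: 5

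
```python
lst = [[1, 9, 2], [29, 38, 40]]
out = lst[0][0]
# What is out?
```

Trace:
`lst = [[1, 9, 2], [29, 38, 40]]` → lst = [[1, 9, 2], [29, 38, 40]]
`out = lst[0][0]` → out = 1
So out = 1

Answer: 1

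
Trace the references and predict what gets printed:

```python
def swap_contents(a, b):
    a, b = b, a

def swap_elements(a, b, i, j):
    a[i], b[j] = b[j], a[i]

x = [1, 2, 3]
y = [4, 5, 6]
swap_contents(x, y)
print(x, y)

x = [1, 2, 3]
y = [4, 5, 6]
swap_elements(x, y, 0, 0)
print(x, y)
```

Key concept: parameter rebinding vs mutation.
Step by step:
`x = [1, 2, 3]` → x = [1, 2, 3]
`y = [4, 5, 6]` → y = [4, 5, 6]
`swap_contents(x, y)` → no visible change to tracked variables
`print(x, y)` → prints [1, 2, 3] [4, 5, 6]
`x = [1, 2, 3]` → x = [1, 2, 3]
`y = [4, 5, 6]` → y = [4, 5, 6]
`swap_elements(x, y, 0, 0)` → x = [4, 2, 3]; y = [1, 5, 6]
`print(x, y)` → prints [4, 2, 3] [1, 5, 6]

Answer:
[1, 2, 3] [4, 5, 6]
[4, 2, 3] [1, 5, 6]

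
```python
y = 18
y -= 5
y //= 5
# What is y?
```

Trace:
`y = 18` → y = 18
`y -= 5` → y = 13
`y //= 5` → y = 2
So y = 2

Answer: 2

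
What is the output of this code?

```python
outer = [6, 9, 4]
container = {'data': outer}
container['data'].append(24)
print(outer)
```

Key concept: dict holds reference to list.
Step by step:
`outer = [6, 9, 4]` → outer = [6, 9, 4]
`container = {'data': outer}` → container = {'data': [6, 9, 4]}
`container['data'].append(24)` → outer = [6, 9, 4, 24]; container = {'data': [6, 9, 4, 24]}
`print(outer)` → prints [6, 9, 4, 24]

Answer: [6, 9, 4, 24]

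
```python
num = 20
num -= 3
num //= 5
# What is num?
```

Trace:
`num = 20` → num = 20
`num -= 3` → num = 17
`num //= 5` → num = 3
So num = 3

Answer: 3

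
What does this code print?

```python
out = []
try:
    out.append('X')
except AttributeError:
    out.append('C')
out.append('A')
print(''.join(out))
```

Execution trace: 'X' (try body, no exception) → 'A' (after the try/except). Output: XA

Answer: XA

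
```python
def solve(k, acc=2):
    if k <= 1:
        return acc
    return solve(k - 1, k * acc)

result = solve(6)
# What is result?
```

Accumulator trace (n, acc): (6, 2) -> (5, 12) -> (4, 60) -> (3, 240) -> (2, 720) -> (1, 1440) -> return 1440

Answer: 1440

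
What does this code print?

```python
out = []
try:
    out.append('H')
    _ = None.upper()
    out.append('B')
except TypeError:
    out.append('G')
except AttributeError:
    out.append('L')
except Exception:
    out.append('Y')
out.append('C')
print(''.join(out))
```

Execution trace: 'H' (try body) → 'L' (except AttributeError) → 'C' (after the try/except). Output: HLC

Answer: HLC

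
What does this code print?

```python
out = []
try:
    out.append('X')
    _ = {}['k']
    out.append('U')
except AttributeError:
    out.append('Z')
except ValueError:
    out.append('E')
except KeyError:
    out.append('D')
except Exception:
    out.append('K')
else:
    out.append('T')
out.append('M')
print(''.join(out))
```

Execution trace: 'X' (try body) → 'D' (except KeyError) → 'M' (after the try/except). Output: XDM

Answer: XDM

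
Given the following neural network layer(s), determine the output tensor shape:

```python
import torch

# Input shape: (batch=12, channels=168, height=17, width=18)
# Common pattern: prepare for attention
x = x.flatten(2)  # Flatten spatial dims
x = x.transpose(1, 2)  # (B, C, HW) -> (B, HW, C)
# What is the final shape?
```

Input: (12, 168, 17, 18) -> after flatten(2): (12, 168, 306) -> Output: (12, 306, 168)

Answer: (12, 306, 168)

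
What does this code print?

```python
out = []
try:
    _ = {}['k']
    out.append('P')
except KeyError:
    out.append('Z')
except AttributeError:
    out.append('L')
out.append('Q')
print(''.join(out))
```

Execution trace: 'Z' (except KeyError) → 'Q' (after the try/except). Output: ZQ

Answer: ZQ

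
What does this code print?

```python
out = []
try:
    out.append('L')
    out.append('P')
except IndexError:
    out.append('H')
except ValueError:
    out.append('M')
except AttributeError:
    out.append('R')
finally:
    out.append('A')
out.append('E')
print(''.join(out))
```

Execution trace: 'L' (try body) → 'P' (try body, no exception) → 'A' (finally) → 'E' (after the try/except). Output: LPAE

Answer: LPAE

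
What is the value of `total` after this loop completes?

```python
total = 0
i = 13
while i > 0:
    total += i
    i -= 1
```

Sum 13 down to 1
`total` takes the values: 0 → 13 → 25 → 36 → 46 → 55 → 63 → 70 → 76 → 81 → 85 → 88 → 90 → 91

Answer: 91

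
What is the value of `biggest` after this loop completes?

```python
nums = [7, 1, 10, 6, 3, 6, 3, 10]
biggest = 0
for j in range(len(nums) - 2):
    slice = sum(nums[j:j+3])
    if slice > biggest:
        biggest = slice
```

Max sum of 3-element window in [7, 1, 10, 6, 3, 6, 3, 10]
`biggest` takes the values: 0 → 18 → 19

Answer: 19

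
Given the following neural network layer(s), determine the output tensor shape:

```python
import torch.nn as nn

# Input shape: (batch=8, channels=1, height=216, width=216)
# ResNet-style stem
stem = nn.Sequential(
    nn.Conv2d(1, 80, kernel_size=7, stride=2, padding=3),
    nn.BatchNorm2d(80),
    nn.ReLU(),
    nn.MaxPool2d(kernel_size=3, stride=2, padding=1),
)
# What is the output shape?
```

Input: (8, 1, 216, 216) -> after Conv2d 7x7 stride=2: (8, 80, 108, 108) -> Output: (8, 80, 54, 54)

Answer: (8, 80, 54, 54)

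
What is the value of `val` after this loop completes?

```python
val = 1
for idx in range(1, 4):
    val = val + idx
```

Start at 1, add 1 through 3
`val` takes the values: 1 → 2 → 4 → 7

Answer: 7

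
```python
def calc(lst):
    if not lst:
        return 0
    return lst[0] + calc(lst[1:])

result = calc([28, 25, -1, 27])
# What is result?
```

28 + 25 + (-1) + 27 + 0 = 79

Answer: 79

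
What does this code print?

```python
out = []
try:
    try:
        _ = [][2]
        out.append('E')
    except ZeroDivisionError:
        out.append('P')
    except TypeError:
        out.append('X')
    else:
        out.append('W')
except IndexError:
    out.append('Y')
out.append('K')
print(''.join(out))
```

Execution trace: 'Y' (outer except IndexError) → 'K' (after the try/except). Output: YK

Answer: YK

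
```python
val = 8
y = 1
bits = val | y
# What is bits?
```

Trace:
`val = 8` → val = 8
`y = 1` → y = 1
`bits = val | y` → bits = 9
So bits = 9

Answer: 9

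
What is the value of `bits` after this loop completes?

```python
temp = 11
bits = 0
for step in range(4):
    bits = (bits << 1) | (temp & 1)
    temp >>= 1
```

Reverse lowest 4 bits of 11
`bits` takes the values: 0 → 1 → 3 → 6 → 13

Answer: 13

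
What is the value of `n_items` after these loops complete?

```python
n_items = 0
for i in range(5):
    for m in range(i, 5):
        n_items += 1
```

Upper triangle: 5 + 4 + ... + 1
`n_items` takes the values: 0 → 1 → 2 → 3 → 4 → 5 → 6 → 7 → 8 → 9 → 10 → 11 → 12 → 13 → 14 → 15

Answer: 15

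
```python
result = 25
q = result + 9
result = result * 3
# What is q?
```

Trace:
`result = 25` → result = 25
`q = result + 9` → q = 34
`result = result * 3` → result = 75
So q = 34

Answer: 34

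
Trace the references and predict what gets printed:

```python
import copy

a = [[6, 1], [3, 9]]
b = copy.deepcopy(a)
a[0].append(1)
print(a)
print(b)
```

Key concept: deep copy is fully independent.
Step by step:
`a = [[6, 1], [3, 9]]` → a = [[6, 1], [3, 9]]
`b = copy.deepcopy(a)` → b = [[6, 1], [3, 9]]
`a[0].append(1)` → a = [[6, 1, 1], [3, 9]]
`print(a)` → prints [[6, 1, 1], [3, 9]]
`print(b)` → prints [[6, 1], [3, 9]]

Answer:
[[6, 1, 1], [3, 9]]
[[6, 1], [3, 9]]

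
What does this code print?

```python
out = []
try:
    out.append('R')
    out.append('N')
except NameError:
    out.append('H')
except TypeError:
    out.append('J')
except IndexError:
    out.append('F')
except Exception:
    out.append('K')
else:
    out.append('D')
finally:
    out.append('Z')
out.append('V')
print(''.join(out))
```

Execution trace: 'R' (try body) → 'N' (try body, no exception) → 'D' (else) → 'Z' (finally) → 'V' (after the try/except). Output: RNDZV

Answer: RNDZV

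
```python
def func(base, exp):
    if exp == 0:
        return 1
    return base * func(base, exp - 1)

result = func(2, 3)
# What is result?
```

func(2, 3) = 2 * 2 * 2 = 8

Answer: 8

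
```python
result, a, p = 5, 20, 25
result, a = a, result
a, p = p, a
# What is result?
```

Trace:
`result, a, p = 5, 20, 25` → result = 5; a = 20; p = 25
`result, a = a, result` → result = 20; a = 5
`a, p = p, a` → a = 25; p = 5
So result = 20

Answer: 20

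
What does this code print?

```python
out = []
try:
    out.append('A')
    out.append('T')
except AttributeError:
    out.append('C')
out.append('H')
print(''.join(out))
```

Execution trace: 'A' (try body) → 'T' (try body, no exception) → 'H' (after the try/except). Output: ATH

Answer: ATH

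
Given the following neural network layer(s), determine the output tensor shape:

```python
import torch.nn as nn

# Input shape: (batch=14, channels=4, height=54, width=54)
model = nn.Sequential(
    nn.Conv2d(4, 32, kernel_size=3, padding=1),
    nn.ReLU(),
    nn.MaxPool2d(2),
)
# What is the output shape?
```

Input: (14, 4, 54, 54) -> after Conv2d: (14, 32, 54, 54) -> after ReLU: (14, 32, 54, 54) -> Output: (14, 32, 27, 27)

Answer: (14, 32, 27, 27)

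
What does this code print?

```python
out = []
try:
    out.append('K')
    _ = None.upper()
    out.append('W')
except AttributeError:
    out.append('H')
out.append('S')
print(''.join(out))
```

Execution trace: 'K' (try body) → 'H' (except AttributeError) → 'S' (after the try/except). Output: KHS

Answer: KHS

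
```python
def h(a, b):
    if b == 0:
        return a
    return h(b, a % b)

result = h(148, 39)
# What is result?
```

h(148, 39) -> h(39, 31) -> h(31, 8) -> h(8, 7) -> h(7, 1) -> h(1, 0) -> 1

Answer: 1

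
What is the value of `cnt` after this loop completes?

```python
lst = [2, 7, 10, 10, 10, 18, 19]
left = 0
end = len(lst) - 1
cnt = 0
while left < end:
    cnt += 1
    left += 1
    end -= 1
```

Iterations until pointers meet (list length 7)
`cnt` takes the values: 0 → 1 → 2 → 3

Answer: 3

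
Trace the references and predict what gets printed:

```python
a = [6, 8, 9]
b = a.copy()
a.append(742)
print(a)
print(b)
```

Key concept: list.copy() creates independent copy.
Step by step:
`a = [6, 8, 9]` → a = [6, 8, 9]
`b = a.copy()` → b = [6, 8, 9]
`a.append(742)` → a = [6, 8, 9, 742]
`print(a)` → prints [6, 8, 9, 742]
`print(b)` → prints [6, 8, 9]

Answer:
[6, 8, 9, 742]
[6, 8, 9]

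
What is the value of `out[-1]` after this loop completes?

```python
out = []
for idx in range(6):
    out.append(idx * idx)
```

Last element of squares 0 to 5
`out` takes the values: [] → [0] → [0, 1] → [0, 1, 4] → [0, 1, 4, 9] → [0, 1, 4, 9, 16] → [0, 1, 4, 9, 16, 25]
So `out[-1]` = 25

Answer: 25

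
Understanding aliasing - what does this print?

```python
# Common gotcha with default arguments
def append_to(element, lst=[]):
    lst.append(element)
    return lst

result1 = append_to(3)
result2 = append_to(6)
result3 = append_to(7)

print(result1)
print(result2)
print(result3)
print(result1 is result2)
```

Key concept: mutable default argument gotcha.
Step by step:
`result1 = append_to(3)` → result1 = [3]
`result2 = append_to(6)` → result1 = [3, 6] (same object as result2); result2 = [3, 6] (same object as result1)
`result3 = append_to(7)` → result1 = [3, 6, 7] (same object as result2, result3); result2 = [3, 6, 7] (same object as result1, result3); result3 = [3, 6, 7] (same object as result1, result2)
`print(result1)` → prints [3, 6, 7]
`print(result2)` → prints [3, 6, 7]
`print(result3)` → prints [3, 6, 7]
`print(result1 is result2)` → prints True

Answer:
[3, 6, 7]
[3, 6, 7]
[3, 6, 7]
True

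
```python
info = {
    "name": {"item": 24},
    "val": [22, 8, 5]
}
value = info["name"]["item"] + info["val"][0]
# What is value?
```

Trace:
`info = { ...` → info = {'name': {'item': 24}, 'val': [22, 8, 5]}
`value = info["name"]["item"] + info["val"][0]` → value = 46
So value = 46

Answer: 46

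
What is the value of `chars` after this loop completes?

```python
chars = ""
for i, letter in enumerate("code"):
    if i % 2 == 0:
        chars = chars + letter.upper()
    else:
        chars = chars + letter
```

Uppercase even positions in 'code'
`chars` takes the values: "" → "C" → "Co" → "CoD" → "CoDe"

Answer: "CoDe"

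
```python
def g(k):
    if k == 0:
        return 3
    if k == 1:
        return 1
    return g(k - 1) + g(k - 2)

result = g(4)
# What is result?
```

Build up from base cases: g(0)=3, g(1)=1, g(2)=4, g(3)=5, g(4)=9

Answer: 9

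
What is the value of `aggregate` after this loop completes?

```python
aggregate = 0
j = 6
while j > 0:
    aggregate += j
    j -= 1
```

Sum 6 down to 1
`aggregate` takes the values: 0 → 6 → 11 → 15 → 18 → 20 → 21

Answer: 21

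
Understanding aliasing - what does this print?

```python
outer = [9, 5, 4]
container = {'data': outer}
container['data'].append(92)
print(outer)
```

Key concept: dict holds reference to list.
Step by step:
`outer = [9, 5, 4]` → outer = [9, 5, 4]
`container = {'data': outer}` → container = {'data': [9, 5, 4]}
`container['data'].append(92)` → outer = [9, 5, 4, 92]; container = {'data': [9, 5, 4, 92]}
`print(outer)` → prints [9, 5, 4, 92]

Answer: [9, 5, 4, 92]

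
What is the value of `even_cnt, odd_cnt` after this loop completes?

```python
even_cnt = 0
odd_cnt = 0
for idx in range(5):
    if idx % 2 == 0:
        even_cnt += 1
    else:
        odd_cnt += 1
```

Count evens and odds in range(5)
`even_cnt, odd_cnt` takes the values: (0, 0) → (1, 0) → (1, 1) → (2, 1) → (2, 2) → (3, 2)

Answer: 3, 2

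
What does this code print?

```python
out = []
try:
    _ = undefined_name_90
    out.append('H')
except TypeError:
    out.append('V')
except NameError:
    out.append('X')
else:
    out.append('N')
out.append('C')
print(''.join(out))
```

Execution trace: 'X' (except NameError) → 'C' (after the try/except). Output: XC

Answer: XC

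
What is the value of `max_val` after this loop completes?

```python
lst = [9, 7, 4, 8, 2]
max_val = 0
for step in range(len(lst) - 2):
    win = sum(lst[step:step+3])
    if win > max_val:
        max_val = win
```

Max sum of 3-element window in [9, 7, 4, 8, 2]
`max_val` takes the values: 0 → 20

Answer: 20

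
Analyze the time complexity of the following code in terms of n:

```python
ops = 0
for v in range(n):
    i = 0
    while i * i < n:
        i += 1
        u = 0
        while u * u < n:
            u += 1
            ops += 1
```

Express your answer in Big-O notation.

Each loop level contributes: n × √n × √n. Multiplying the contributions gives O(n^2).

Answer: O(n^2)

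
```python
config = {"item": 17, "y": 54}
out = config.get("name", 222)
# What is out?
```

Trace:
`config = {"item": 17, "y": 54}` → config = {'item': 17, 'y': 54}
`out = config.get("name", 222)` → out = 222
So out = 222

Answer: 222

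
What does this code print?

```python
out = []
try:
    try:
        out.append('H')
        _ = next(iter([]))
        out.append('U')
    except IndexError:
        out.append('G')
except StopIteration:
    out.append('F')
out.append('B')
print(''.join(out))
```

Execution trace: 'H' (try body) → 'F' (outer except StopIteration) → 'B' (after the try/except). Output: HFB

Answer: HFB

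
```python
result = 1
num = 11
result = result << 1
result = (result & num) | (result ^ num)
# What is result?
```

Trace:
`result = 1` → result = 1
`num = 11` → num = 11
`result = result << 1` → result = 2
`result = (result & num) | (result ^ num)` → result = 11
So result = 11

Answer: 11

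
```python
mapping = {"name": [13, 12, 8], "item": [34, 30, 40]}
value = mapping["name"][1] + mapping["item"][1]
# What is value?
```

Trace:
`mapping = {"name": [13, 12, 8], "item": [34, 30, 40]}` → mapping = {'name': [13, 12, 8], 'item': [34, 30, 40]}
`value = mapping["name"][1] + mapping["item"][1]` → value = 42
So value = 42

Answer: 42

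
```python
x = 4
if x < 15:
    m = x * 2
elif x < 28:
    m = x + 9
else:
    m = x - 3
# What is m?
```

Trace:
`x = 4` → x = 4
`if x < 15: ...` → x < 15 is True → m = 8
So m = 8

Answer: 8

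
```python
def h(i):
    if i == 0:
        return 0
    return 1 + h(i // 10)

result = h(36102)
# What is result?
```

Count of digits of 36102: 5

Answer: 5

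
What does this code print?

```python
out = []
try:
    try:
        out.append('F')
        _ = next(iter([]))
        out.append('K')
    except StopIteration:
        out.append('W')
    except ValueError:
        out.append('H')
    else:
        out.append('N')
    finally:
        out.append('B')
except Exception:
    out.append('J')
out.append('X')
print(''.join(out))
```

Execution trace: 'F' (inner try body) → 'W' (inner except StopIteration) → 'B' (inner finally) → 'X' (after the try/except). Output: FWBX

Answer: FWBX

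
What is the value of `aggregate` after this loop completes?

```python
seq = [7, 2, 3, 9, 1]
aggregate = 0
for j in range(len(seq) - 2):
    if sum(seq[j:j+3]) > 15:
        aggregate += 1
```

Count windows with sum > 15
`aggregate` takes the values: 0

Answer: 0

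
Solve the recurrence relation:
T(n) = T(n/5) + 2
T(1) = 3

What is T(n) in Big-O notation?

Each step divides n by 5 and adds 2. After log_5(n) steps we reach T(1)=3. So T(n) = 2·log_5(n) + 3 = O(log n).

Answer: O(log n)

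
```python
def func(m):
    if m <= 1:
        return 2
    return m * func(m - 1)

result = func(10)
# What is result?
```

func(10) = 10 * 9 * 8 * 7 * 6 * 5 * 4 * 3 * 2 * 2 = 7257600

Answer: 7257600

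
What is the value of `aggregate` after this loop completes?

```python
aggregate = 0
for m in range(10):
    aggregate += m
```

Sum of 0 to 9 = 45
`aggregate` takes the values: 0 → 1 → 3 → 6 → 10 → 15 → 21 → 28 → 36 → 45

Answer: 45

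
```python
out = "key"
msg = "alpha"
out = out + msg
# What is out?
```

Trace:
`out = "key"` → out = 'key'
`msg = "alpha"` → msg = 'alpha'
`out = out + msg` → out = 'keyalpha'
So out = 'keyalpha'

Answer: 'keyalpha'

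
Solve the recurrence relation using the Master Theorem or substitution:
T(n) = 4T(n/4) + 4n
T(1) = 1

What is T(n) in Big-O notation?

By Master Theorem: a=4, b=4, f(n)=4n. Since log_4(4) = 1 and f(n) = Θ(n^1), Case 2 applies. T(n) = O(n log n).

Answer: O(n log n)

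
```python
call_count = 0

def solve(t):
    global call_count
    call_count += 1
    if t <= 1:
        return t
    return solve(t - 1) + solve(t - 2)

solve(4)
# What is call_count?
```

Calls(t) = 1 + Calls(t-1) + Calls(t-2); Calls(0)=Calls(1)=1. For t=4 this gives 9.

Answer: 9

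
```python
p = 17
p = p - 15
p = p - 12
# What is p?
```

Trace:
`p = 17` → p = 17
`p = p - 15` → p = 2
`p = p - 12` → p = -10
So p = -10

Answer: -10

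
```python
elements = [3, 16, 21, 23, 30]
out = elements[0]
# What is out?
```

Trace:
`elements = [3, 16, 21, 23, 30]` → elements = [3, 16, 21, 23, 30]
`out = elements[0]` → out = 3
So out = 3

Answer: 3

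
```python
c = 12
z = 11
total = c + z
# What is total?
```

Trace:
`c = 12` → c = 12
`z = 11` → z = 11
`total = c + z` → total = 23
So total = 23

Answer: 23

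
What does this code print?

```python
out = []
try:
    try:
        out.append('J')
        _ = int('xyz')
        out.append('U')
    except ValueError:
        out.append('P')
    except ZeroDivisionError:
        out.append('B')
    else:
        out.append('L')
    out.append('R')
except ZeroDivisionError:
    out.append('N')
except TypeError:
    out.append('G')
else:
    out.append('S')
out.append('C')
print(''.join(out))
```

Execution trace: 'J' (inner try body) → 'P' (inner except ValueError) → 'R' (try body, no exception) → 'S' (else) → 'C' (after the try/except). Output: JPRSC

Answer: JPRSC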